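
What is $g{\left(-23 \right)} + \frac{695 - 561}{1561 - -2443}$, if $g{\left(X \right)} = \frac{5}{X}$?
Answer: $- \frac{8469}{46046} \approx -0.18392$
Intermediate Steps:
$g{\left(-23 \right)} + \frac{695 - 561}{1561 - -2443} = \frac{5}{-23} + \frac{695 - 561}{1561 - -2443} = 5 \left(- \frac{1}{23}\right) + \frac{134}{1561 + 2443} = - \frac{5}{23} + \frac{134}{4004} = - \frac{5}{23} + 134 \cdot \frac{1}{4004} = - \frac{5}{23} + \frac{67}{2002} = - \frac{8469}{46046}$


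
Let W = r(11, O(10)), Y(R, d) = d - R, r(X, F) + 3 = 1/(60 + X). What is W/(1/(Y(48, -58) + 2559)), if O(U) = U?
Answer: -520036/71 ≈ -7324.5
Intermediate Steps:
r(X, F) = -3 + 1/(60 + X)
W = -212/71 (W = (-179 - 3*11)/(60 + 11) = (-179 - 33)/71 = (1/71)*(-212) = -212/71 ≈ -2.9859)
W/(1/(Y(48, -58) + 2559)) = -(530212/71 - 10176/71) = -212/(71*(1/((-58 - 48) + 2559))) = -212/(71*(1/(-106 + 2559))) = -212/(71*(1/2453)) = -212/(71*1/2453) = -212/71*2453 = -520036/71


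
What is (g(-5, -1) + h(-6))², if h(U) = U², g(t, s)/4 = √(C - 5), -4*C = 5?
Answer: 1196 + 720*I ≈ 1196.0 + 720.0*I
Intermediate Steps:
C = -5/4 (C = -¼*5 = -5/4 ≈ -1.2500)
g(t, s) = 10*I (g(t, s) = 4*√(-5/4 - 5) = 4*√(-25/4) = 4*(5*I/2) = 10*I)
(g(-5, -1) + h(-6))² = (10*I + (-6)²)² = (10*I + 36)² = (36 + 10*I)²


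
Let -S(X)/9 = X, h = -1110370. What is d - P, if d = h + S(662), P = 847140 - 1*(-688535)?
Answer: -2652003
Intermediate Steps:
S(X) = -9*X
P = 1535675 (P = 847140 + 688535 = 1535675)
d = -1116328 (d = -1110370 - 9*662 = -1110370 - 5958 = -1116328)
d - P = -1116328 - 1*1535675 = -1116328 - 1535675 = -2652003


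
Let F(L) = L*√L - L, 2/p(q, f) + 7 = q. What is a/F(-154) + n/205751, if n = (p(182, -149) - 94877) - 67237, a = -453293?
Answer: -485675744751/24556381850 - 453293*I*√154/23870 ≈ -19.778 - 235.66*I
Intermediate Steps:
p(q, f) = 2/(-7 + q)
F(L) = L^(3/2) - L
n = -28369948/175 (n = (2/(-7 + 182) - 94877) - 67237 = (2/175 - 94877) - 67237 = -16603473/175 - 67237 = -28369948/175 ≈ -1.6211e+5)
a/F(-154) + n/205751 = -453293/((-154)^(3/2) - 1*(-154)) - 28369948/175/205751 = -453293/(-154*I*√154 + 154) - 28369948/175*1/205751 = -453293/(154 - 154*I*√154) - 28369948/36006425 = -28369948/36006425 - 453293/(154 - 154*I*√154)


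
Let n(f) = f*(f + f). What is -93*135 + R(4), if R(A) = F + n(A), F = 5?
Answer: -12518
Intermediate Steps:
n(f) = 2*f² (n(f) = f*(2*f) = 2*f²)
R(A) = 5 + 2*A²
-93*135 + R(4) = -93*135 + (5 + 2*4²) = -12555 + (5 + 2*16) = -12555 + (5 + 32) = -12555 + 37 = -12518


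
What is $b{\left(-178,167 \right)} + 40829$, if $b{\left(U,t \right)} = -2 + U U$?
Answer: $72511$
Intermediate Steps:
$b{\left(U,t \right)} = -2 + U^{2}$
$b{\left(-178,167 \right)} + 40829 = \left(-2 + \left(-178\right)^{2}\right) + 40829 = \left(-2 + 31684\right) + 40829 = 31682 + 40829 = 72511$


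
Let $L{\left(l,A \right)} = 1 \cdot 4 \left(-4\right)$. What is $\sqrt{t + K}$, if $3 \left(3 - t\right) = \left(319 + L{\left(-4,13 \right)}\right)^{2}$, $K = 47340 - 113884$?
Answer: $2 i \sqrt{24286} \approx 311.68 i$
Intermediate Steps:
$K = -66544$ ($K = 47340 - 113884 = -66544$)
$L{\left(l,A \right)} = -16$ ($L{\left(l,A \right)} = 4 \left(-4\right) = -16$)
$t = -30600$ ($t = 3 - \frac{\left(319 - 16\right)^{2}}{3} = 3 - \frac{303^{2}}{3} = 3 - 30603 = -30600$)
$\sqrt{t + K} = \sqrt{-30600 - 66544} = \sqrt{-97144} = 2 i \sqrt{24286}$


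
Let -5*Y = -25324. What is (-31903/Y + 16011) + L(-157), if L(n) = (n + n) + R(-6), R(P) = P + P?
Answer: 397047425/25324 ≈ 15679.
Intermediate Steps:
Y = 25324/5 (Y = -1/5*(-25324) = 25324/5 ≈ 5064.8)
R(P) = 2*P
L(n) = -12 + 2*n (L(n) = (n + n) + 2*(-6) = 2*n - 12 = -12 + 2*n)
(-31903/Y + 16011) + L(-157) = (-31903/25324/5 + 16011) + (-12 + 2*(-157)) = (-31903*5/25324 + 16011) + (-12 - 314) = (-159515/25324 + 16011) - 326 = 405303049/25324 - 326 = 397047425/25324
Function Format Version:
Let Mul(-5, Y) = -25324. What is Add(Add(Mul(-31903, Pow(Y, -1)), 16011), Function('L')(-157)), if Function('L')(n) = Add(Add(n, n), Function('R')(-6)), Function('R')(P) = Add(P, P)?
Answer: Rational(397047425, 25324) ≈ 15679.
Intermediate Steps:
Y = Rational(25324, 5) (Y = Mul(Rational(-1, 5), -25324) = Rational(25324, 5) ≈ 5064.8)
Function('R')(P) = Mul(2, P)
Function('L')(n) = Add(-12, Mul(2, n)) (Function('L')(n) = Add(Add(n, n), Mul(2, -6)) = Add(Mul(2, n), -12) = Add(-12, Mul(2, n)))
Add(Add(Mul(-31903, Pow(Y, -1)), 16011), Function('L')(-157)) = Add(Add(Mul(-31903, Pow(Rational(25324, 5), -1)), 16011), Add(-12, Mul(2, -157))) = Add(Add(Mul(-31903, Rational(5, 25324)), 16011), Add(-12, -314)) = Add(Add(Rational(-159515, 25324), 16011), -326) = Add(Rational(405303049, 25324), -326) = Rational(397047425, 25324)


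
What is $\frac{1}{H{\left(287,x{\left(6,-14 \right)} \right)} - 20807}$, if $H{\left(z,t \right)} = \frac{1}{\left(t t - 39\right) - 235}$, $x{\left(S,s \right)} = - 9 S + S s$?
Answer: $- \frac{18770}{390547389} \approx -4.8061 \cdot 10^{-5}$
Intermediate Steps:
$H{\left(z,t \right)} = \frac{1}{-274 + t^{2}}$ ($H{\left(z,t \right)} = \frac{1}{\left(t^{2} - 39\right) - 235} = \frac{1}{\left(-39 + t^{2}\right) - 235} = \frac{1}{-274 + t^{2}}$)
$\frac{1}{H{\left(287,x{\left(6,-14 \right)} \right)} - 20807} = \frac{1}{\frac{1}{-274 + \left(6 \left(-9 - 14\right)\right)^{2}} - 20807} = \frac{1}{\frac{1}{-274 + \left(6 \left(-23\right)\right)^{2}} - 20807} = \frac{1}{\frac{1}{-274 + \left(-138\right)^{2}} - 20807} = \frac{1}{\frac{1}{-274 + 19044} - 20807} = \frac{1}{\frac{1}{18770} - 20807} = \frac{1}{- \frac{390547389}{18770}} = - \frac{18770}{390547389}$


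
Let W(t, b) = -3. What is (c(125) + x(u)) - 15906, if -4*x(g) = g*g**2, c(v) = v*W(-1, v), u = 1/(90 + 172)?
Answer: -1171237426273/71938912 ≈ -16281.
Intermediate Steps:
u = 1/262 ≈ 0.0038168
c(v) = -3*v (c(v) = v*(-3) = -3*v)
x(g) = -g**3/4 (x(g) = -g*g**2/4 = -g**3/4)
(c(125) + x(u)) - 15906 = (-3*125 - (1/262)**3/4) - 15906 = (-375 - 1/4*1/17984728) - 15906 = (-375 - 1/71938912) - 15906 = -26977092001/71938912 - 15906 = -1171237426273/71938912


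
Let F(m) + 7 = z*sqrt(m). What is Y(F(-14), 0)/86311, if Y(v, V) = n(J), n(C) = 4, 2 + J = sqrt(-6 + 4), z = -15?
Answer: 4/86311 ≈ 4.6344e-5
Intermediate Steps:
F(m) = -7 - 15*sqrt(m)
J = -2 + I*sqrt(2) (J = -2 + sqrt(-6 + 4) = -2 + sqrt(-2) = -2 + I*sqrt(2) ≈ -2.0 + 1.4142*I)
Y(v, V) = 4
Y(F(-14), 0)/86311 = 4/86311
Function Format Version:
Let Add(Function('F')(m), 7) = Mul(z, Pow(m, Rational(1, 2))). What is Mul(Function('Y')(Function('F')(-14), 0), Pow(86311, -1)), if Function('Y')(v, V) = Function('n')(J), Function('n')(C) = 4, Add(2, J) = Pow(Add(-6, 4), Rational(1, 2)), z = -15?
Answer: Rational(4, 86311) ≈ 4.6344e-5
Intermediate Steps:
Function('F')(m) = Add(-7, Mul(-15, Pow(m, Rational(1, 2))))
J = Add(-2, Mul(I, Pow(2, Rational(1, 2)))) (J = Add(-2, Pow(Add(-6, 4), Rational(1, 2))) = Add(-2, Pow(-2, Rational(1, 2))) = Add(-2, Mul(I, Pow(2, Rational(1, 2)))) ≈ Add(-2.0000, Mul(1.4142, I)))
Function('Y')(v, V) = 4
Mul(Function('Y')(Function('F')(-14), 0), Pow(86311, -1)) = Mul(4, Pow(86311, -1)) = Mul(4, Rational(1, 86311)) = Rational(4, 86311)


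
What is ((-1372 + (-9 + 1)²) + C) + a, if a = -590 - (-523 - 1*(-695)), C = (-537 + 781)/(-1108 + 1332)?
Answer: -115859/56 ≈ -2068.9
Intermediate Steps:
C = 61/56 (C = 244/224 = 244*(1/224) = 61/56 ≈ 1.0893)
a = -762 (a = -590 - (-523 + 695) = -590 - 1*172 = -590 - 172 = -762)
((-1372 + (-9 + 1)²) + C) + a = ((-1372 + (-9 + 1)²) + 61/56) - 762 = ((-1372 + (-8)²) + 61/56) - 762 = ((-1372 + 64) + 61/56) - 762 = (-1308 + 61/56) - 762 = -73187/56 - 762 = -115859/56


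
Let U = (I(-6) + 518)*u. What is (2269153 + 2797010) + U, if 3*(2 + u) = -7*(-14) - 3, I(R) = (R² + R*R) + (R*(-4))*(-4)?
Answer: 15242455/3 ≈ 5.0808e+6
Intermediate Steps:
I(R) = 2*R² + 16*R (I(R) = (R² + R²) - 4*R*(-4) = 2*R² + 16*R)
u = 89/3 (u = -2 + (-7*(-14) - 3)/3 = -2 + (98 - 3)/3 = -2 + (⅓)*95 = -2 + 95/3 = 89/3 ≈ 29.667)
U = 43966/3 (U = (2*(-6)*(8 - 6) + 518)*(89/3) = (2*(-6)*2 + 518)*(89/3) = (-24 + 518)*(89/3) = 494*(89/3) = 43966/3 ≈ 14655.)
(2269153 + 2797010) + U = (2269153 + 2797010) + 43966/3 = 5066163 + 43966/3 = 15242455/3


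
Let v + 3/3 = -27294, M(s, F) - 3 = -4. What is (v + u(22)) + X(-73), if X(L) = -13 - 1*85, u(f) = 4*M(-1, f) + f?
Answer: -27375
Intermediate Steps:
M(s, F) = -1 (M(s, F) = 3 - 4 = -1)
v = -27295 (v = -1 - 27294 = -27295)
u(f) = -4 + f (u(f) = 4*(-1) + f = -4 + f)
X(L) = -98 (X(L) = -13 - 85 = -98)
(v + u(22)) + X(-73) = (-27295 + (-4 + 22)) - 98 = (-27295 + 18) - 98 = -27277 - 98 = -27375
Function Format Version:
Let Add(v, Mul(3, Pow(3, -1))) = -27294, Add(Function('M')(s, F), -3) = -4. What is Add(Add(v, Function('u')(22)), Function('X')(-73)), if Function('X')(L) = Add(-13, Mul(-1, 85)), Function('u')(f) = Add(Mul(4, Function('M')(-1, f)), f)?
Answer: -27375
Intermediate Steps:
Function('M')(s, F) = -1 (Function('M')(s, F) = Add(3, -4) = -1)
v = -27295 (v = Add(-1, -27294) = -27295)
Function('u')(f) = Add(-4, f) (Function('u')(f) = Add(Mul(4, -1), f) = Add(-4, f))
Function('X')(L) = -98 (Function('X')(L) = Add(-13, -85) = -98)
Add(Add(v, Function('u')(22)), Function('X')(-73)) = Add(Add(-27295, Add(-4, 22)), -98) = Add(Add(-27295, 18), -98) = Add(-27277, -98) = -27375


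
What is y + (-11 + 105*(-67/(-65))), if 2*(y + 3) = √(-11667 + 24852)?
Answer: 1225/13 + 3*√1465/2 ≈ 151.64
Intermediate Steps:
y = -3 + 3*√1465/2 (y = -3 + √(-11667 + 24852)/2 = -3 + √13185/2 = -3 + (3*√1465)/2 = -3 + 3*√1465/2 ≈ 54.413)
y + (-11 + 105*(-67/(-65))) = (-3 + 3*√1465/2) + (-11 + 105*(-67/(-65))) = (-3 + 3*√1465/2) + (-11 + 105*(-67*(-1/65))) = (-3 + 3*√1465/2) + (-11 + 105*(67/65)) = (-3 + 3*√1465/2) + (-11 + 1407/13) = (-3 + 3*√1465/2) + 1264/13 = 1225/13 + 3*√1465/2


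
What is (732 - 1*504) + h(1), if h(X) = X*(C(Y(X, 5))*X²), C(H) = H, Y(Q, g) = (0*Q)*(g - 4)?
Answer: 228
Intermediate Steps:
Y(Q, g) = 0 (Y(Q, g) = 0*(-4 + g) = 0)
h(X) = 0 (h(X) = X*(0*X²) = X*0 = 0)
(732 - 1*504) + h(1) = (732 - 1*504) + 0 = (732 - 504) + 0 = 228 + 0 = 228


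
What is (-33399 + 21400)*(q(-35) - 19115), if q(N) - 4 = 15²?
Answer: 226613114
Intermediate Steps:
q(N) = 229 (q(N) = 4 + 15² = 4 + 225 = 229)
(-33399 + 21400)*(q(-35) - 19115) = (-33399 + 21400)*(229 - 19115) = -11999*(-18886) = 226613114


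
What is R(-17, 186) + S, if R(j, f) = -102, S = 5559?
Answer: 5457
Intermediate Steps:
R(-17, 186) + S = -102 + 5559 = 5457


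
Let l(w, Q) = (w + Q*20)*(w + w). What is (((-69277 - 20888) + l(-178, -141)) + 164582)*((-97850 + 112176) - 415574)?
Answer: -458106847840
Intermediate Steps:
l(w, Q) = 2*w*(w + 20*Q) (l(w, Q) = (w + 20*Q)*(2*w) = 2*w*(w + 20*Q))
(((-69277 - 20888) + l(-178, -141)) + 164582)*((-97850 + 112176) - 415574) = (((-69277 - 20888) + 2*(-178)*(-178 + 20*(-141))) + 164582)*((-97850 + 112176) - 415574) = ((-90165 + 2*(-178)*(-178 - 2820)) + 164582)*(14326 - 415574) = ((-90165 + 2*(-178)*(-2998)) + 164582)*(-401248) = ((-90165 + 1067288) + 164582)*(-401248) = (977123 + 164582)*(-401248) = 1141705*(-401248) = -458106847840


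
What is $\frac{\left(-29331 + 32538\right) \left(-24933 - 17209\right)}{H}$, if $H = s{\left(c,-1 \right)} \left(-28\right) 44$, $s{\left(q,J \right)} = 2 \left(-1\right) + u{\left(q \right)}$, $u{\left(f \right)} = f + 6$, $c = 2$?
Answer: $\frac{22524899}{1232} \approx 18283.0$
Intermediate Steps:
$u{\left(f \right)} = 6 + f$
$s{\left(q,J \right)} = 4 + q$ ($s{\left(q,J \right)} = 2 \left(-1\right) + \left(6 + q\right) = -2 + \left(6 + q\right) = 4 + q$)
$H = -7392$ ($H = \left(4 + 2\right) \left(-28\right) 44 = 6 \left(-28\right) 44 = \left(-168\right) 44 = -7392$)
$\frac{\left(-29331 + 32538\right) \left(-24933 - 17209\right)}{H} = \frac{\left(-29331 + 32538\right) \left(-24933 - 17209\right)}{-7392} = 3207 \left(-42142\right) \left(- \frac{1}{7392}\right) = \left(-135149394\right) \left(- \frac{1}{7392}\right) = \frac{22524899}{1232}$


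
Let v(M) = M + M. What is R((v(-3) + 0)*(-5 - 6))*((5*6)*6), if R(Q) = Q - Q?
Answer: 0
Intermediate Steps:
v(M) = 2*M
R(Q) = 0
R((v(-3) + 0)*(-5 - 6))*((5*6)*6) = 0*((5*6)*6) = 0*(30*6) = 0*180 = 0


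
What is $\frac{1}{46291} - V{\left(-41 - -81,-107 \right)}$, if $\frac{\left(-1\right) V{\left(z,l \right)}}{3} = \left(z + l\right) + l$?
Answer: $- \frac{24163901}{46291} \approx -522.0$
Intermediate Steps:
$V{\left(z,l \right)} = - 6 l - 3 z$ ($V{\left(z,l \right)} = - 3 \left(\left(z + l\right) + l\right) = - 3 \left(\left(l + z\right) + l\right) = - 3 \left(z + 2 l\right) = - 6 l - 3 z$)
$\frac{1}{46291} - V{\left(-41 - -81,-107 \right)} = \frac{1}{46291} - \left(\left(-6\right) \left(-107\right) - 3 \left(-41 - -81\right)\right) = \frac{1}{46291} - \left(642 - 3 \left(-41 + 81\right)\right) = \frac{1}{46291} - \left(642 - 120\right) = \frac{1}{46291} - 522 = - \frac{24163901}{46291}$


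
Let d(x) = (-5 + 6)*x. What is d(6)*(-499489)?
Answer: -2996934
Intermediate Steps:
d(x) = x (d(x) = 1*x = x)
d(6)*(-499489) = 6*(-499489) = -2996934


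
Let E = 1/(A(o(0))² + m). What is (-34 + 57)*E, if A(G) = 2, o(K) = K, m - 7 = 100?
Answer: 23/111 ≈ 0.20721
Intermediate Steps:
m = 107 (m = 7 + 100 = 107)
E = 1/111 (E = 1/(2² + 107) = 1/(4 + 107) = 1/111 ≈ 0.0090090)
(-34 + 57)*E = (-34 + 57)*(1/111) = 23*(1/111) = 23/111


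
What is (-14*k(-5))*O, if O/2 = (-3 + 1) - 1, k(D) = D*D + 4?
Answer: 2436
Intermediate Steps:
k(D) = 4 + D² (k(D) = D² + 4 = 4 + D²)
O = -6 (O = 2*((-3 + 1) - 1) = 2*(-2 - 1) = 2*(-3) = -6)
(-14*k(-5))*O = -14*(4 + (-5)²)*(-6) = -14*(4 + 25)*(-6) = -14*29*(-6) = -406*(-6) = 2436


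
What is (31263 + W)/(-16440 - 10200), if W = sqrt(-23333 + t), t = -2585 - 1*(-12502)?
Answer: -10421/8880 - I*sqrt(3354)/13320 ≈ -1.1735 - 0.0043479*I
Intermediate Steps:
t = 9917 (t = -2585 + 12502 = 9917)
W = 2*I*sqrt(3354) (W = sqrt(-23333 + 9917) = sqrt(-13416) = 2*I*sqrt(3354) ≈ 115.83*I)
(31263 + W)/(-16440 - 10200) = (31263 + 2*I*sqrt(3354))/(-16440 - 10200) = (31263 + 2*I*sqrt(3354))/(-26640) = (31263 + 2*I*sqrt(3354))*(-1/26640) = -10421/8880 - I*sqrt(3354)/13320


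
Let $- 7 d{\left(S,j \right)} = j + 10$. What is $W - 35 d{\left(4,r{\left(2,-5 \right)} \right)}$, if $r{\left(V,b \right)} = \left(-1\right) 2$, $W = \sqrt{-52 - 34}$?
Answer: $40 + i \sqrt{86} \approx 40.0 + 9.2736 i$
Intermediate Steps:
$W = i \sqrt{86}$ ($W = \sqrt{-86} = i \sqrt{86} \approx 9.2736 i$)
$r{\left(V,b \right)} = -2$
$d{\left(S,j \right)} = - \frac{10}{7} - \frac{j}{7}$ ($d{\left(S,j \right)} = - \frac{j + 10}{7} = - \frac{10 + j}{7} = - \frac{10}{7} - \frac{j}{7}$)
$W - 35 d{\left(4,r{\left(2,-5 \right)} \right)} = i \sqrt{86} - 35 \left(- \frac{10}{7} - - \frac{2}{7}\right) = i \sqrt{86} - 35 \left(- \frac{10}{7} + \frac{2}{7}\right) = i \sqrt{86} - -40 = i \sqrt{86} + 40 = 40 + i \sqrt{86}$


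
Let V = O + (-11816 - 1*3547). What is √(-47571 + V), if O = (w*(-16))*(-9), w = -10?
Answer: I*√64374 ≈ 253.72*I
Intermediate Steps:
O = -1440 (O = -10*(-16)*(-9) = 160*(-9) = -1440)
V = -16803 (V = -1440 + (-11816 - 1*3547) = -1440 + (-11816 - 3547) = -1440 - 15363 = -16803)
√(-47571 + V) = √(-47571 - 16803) = √(-64374) = I*√64374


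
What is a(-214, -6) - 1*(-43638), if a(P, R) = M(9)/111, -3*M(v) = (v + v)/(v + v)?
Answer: 14531453/333 ≈ 43638.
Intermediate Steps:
M(v) = -1/3 (M(v) = -(v + v)/(3*(v + v)) = -2*v/(3*(2*v)) = -2*v*1/(2*v)/3 = -1/3*1 = -1/3)
a(P, R) = -1/333 (a(P, R) = -1/3/111 = -1/3*1/111 = -1/333)
a(-214, -6) - 1*(-43638) = -1/333 - 1*(-43638) = -1/333 + 43638 = 14531453/333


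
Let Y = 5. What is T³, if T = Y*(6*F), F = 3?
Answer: 729000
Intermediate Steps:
T = 90 (T = 5*(6*3) = 5*18 = 90)
T³ = 90³ = 729000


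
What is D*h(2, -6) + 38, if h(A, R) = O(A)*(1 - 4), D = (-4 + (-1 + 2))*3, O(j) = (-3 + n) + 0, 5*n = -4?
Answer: -323/5 ≈ -64.600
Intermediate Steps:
n = -⅘ (n = (⅕)*(-4) = -⅘ ≈ -0.80000)
O(j) = -19/5 (O(j) = (-3 - ⅘) + 0 = -19/5 + 0 = -19/5)
D = -9 (D = (-4 + 1)*3 = -3*3 = -9)
h(A, R) = 57/5 (h(A, R) = -19*(1 - 4)/5 = -19/5*(-3) = 57/5)
D*h(2, -6) + 38 = -9*57/5 + 38 = -513/5 + 38 = -323/5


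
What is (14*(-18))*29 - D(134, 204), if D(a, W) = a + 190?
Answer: -7632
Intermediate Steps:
D(a, W) = 190 + a
(14*(-18))*29 - D(134, 204) = (14*(-18))*29 - (190 + 134) = -252*29 - 1*324 = -7308 - 324 = -7632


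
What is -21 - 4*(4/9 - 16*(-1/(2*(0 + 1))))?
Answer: -493/9 ≈ -54.778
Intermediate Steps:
-21 - 4*(4/9 - 16*(-1/(2*(0 + 1)))) = -21 - 4*(4*(⅑) - 16/(1*(-2))) = -21 - 4*(4/9 - 16/(-2)) = -21 - 4*(4/9 - 16*(-½)) = -21 - 4*(4/9 + 8) = -21 - 4*76/9 = -21 - 304/9 = -493/9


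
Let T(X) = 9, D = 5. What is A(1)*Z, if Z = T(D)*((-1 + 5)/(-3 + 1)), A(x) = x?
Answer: -18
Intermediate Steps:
Z = -18 (Z = 9*((-1 + 5)/(-3 + 1)) = 9*(4/(-2)) = 9*(4*(-½)) = 9*(-2) = -18)
A(1)*Z = 1*(-18) = -18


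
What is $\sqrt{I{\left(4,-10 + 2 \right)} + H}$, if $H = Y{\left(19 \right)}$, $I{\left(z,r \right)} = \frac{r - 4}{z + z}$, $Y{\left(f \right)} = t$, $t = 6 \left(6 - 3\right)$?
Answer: $\frac{\sqrt{66}}{2} \approx 4.062$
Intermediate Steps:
$t = 18$ ($t = 6 \cdot 3 = 18$)
$Y{\left(f \right)} = 18$
$I{\left(z,r \right)} = \frac{-4 + r}{2 z}$
$H = 18$
$\sqrt{I{\left(4,-10 + 2 \right)} + H} = \sqrt{\frac{-4 + \left(-10 + 2\right)}{2 \cdot 4} + 18} = \sqrt{\frac{1}{2} \cdot \frac{1}{4} \left(-4 - 8\right) + 18} = \sqrt{\frac{1}{2} \cdot \frac{1}{4} \left(-12\right) + 18} = \sqrt{- \frac{3}{2} + 18} = \sqrt{\frac{33}{2}} = \frac{\sqrt{66}}{2}$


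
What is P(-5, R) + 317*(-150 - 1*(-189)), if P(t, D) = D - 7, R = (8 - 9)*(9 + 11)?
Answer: 12336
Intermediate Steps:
R = -20 (R = -1*20 = -20)
P(t, D) = -7 + D
P(-5, R) + 317*(-150 - 1*(-189)) = (-7 - 20) + 317*(-150 - 1*(-189)) = -27 + 317*(-150 + 189) = -27 + 317*39 = -27 + 12363 = 12336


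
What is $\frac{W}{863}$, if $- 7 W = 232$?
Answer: $- \frac{232}{6041} \approx -0.038404$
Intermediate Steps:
$W = - \frac{232}{7}$ ($W = \left(- \frac{1}{7}\right) 232 = - \frac{232}{7} \approx -33.143$)
$\frac{W}{863} = - \frac{232}{7 \cdot 863} = \left(- \frac{232}{7}\right) \frac{1}{863} = - \frac{232}{6041}$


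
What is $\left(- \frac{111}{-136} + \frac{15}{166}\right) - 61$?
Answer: $- \frac{678335}{11288} \approx -60.093$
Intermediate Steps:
$\left(- \frac{111}{-136} + \frac{15}{166}\right) - 61 = \left(\left(-111\right) \left(- \frac{1}{136}\right) + 15 \cdot \frac{1}{166}\right) - 61 = \left(\frac{111}{136} + \frac{15}{166}\right) - 61 = \frac{10233}{11288} - 61 = - \frac{678335}{11288}$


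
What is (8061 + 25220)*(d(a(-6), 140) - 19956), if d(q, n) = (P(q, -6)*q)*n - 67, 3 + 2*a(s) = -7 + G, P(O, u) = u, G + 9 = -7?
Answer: -302956943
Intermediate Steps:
G = -16 (G = -9 - 7 = -16)
a(s) = -13 (a(s) = -3/2 + (-7 - 16)/2 = -3/2 + (½)*(-23) = -3/2 - 23/2 = -13)
d(q, n) = -67 - 6*n*q (d(q, n) = (-6*q)*n - 67 = -6*n*q - 67 = -67 - 6*n*q)
(8061 + 25220)*(d(a(-6), 140) - 19956) = (8061 + 25220)*((-67 - 6*140*(-13)) - 19956) = 33281*((-67 + 10920) - 19956) = 33281*(10853 - 19956) = 33281*(-9103) = -302956943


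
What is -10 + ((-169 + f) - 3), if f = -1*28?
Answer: -210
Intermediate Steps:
f = -28
-10 + ((-169 + f) - 3) = -10 + ((-169 - 28) - 3) = -10 + (-197 - 3) = -10 - 200 = -210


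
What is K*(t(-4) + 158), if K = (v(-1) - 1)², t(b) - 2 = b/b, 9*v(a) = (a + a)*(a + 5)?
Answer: 46529/81 ≈ 574.43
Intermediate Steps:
v(a) = 2*a*(5 + a)/9 (v(a) = ((a + a)*(a + 5))/9 = ((2*a)*(5 + a))/9 = (2*a*(5 + a))/9 = 2*a*(5 + a)/9)
t(b) = 3 (t(b) = 2 + b/b = 2 + 1 = 3)
K = 289/81 (K = ((2/9)*(-1)*(5 - 1) - 1)² = ((2/9)*(-1)*4 - 1)² = (-8/9 - 1)² = (-17/9)² = 289/81 ≈ 3.5679)
K*(t(-4) + 158) = 289*(3 + 158)/81 = (289/81)*161 = 46529/81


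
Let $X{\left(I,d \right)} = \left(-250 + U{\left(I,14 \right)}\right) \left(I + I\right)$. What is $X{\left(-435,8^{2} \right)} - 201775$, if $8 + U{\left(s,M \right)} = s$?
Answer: $401135$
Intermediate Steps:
$U{\left(s,M \right)} = -8 + s$
$X{\left(I,d \right)} = 2 I \left(-258 + I\right)$ ($X{\left(I,d \right)} = \left(-250 + \left(-8 + I\right)\right) \left(I + I\right) = \left(-258 + I\right) 2 I = 2 I \left(-258 + I\right)$)
$X{\left(-435,8^{2} \right)} - 201775 = 2 \left(-435\right) \left(-258 - 435\right) - 201775 = 2 \left(-435\right) \left(-693\right) - 201775 = 602910 - 201775 = 401135$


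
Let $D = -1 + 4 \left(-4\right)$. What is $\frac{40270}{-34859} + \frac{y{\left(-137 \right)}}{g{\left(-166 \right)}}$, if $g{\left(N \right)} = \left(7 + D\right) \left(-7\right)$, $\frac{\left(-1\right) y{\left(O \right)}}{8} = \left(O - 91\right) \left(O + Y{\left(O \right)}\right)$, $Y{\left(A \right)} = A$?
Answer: $- \frac{8712255242}{1220065} \approx -7140.8$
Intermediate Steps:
$D = -17$ ($D = -1 - 16 = -17$)
$y{\left(O \right)} = - 16 O \left(-91 + O\right)$ ($y{\left(O \right)} = - 8 \left(O - 91\right) \left(O + O\right) = - 8 \left(-91 + O\right) 2 O = - 8 \cdot 2 O \left(-91 + O\right) = - 16 O \left(-91 + O\right)$)
$g{\left(N \right)} = 70$ ($g{\left(N \right)} = \left(7 - 17\right) \left(-7\right) = \left(-10\right) \left(-7\right) = 70$)
$\frac{40270}{-34859} + \frac{y{\left(-137 \right)}}{g{\left(-166 \right)}} = \frac{40270}{-34859} + \frac{16 \left(-137\right) \left(91 - -137\right)}{70} = 40270 \left(- \frac{1}{34859}\right) + 16 \left(-137\right) \left(91 + 137\right) \frac{1}{70} = - \frac{40270}{34859} + 16 \left(-137\right) 228 \cdot \frac{1}{70} = - \frac{40270}{34859} - \frac{249888}{35} = - \frac{8712255242}{1220065}$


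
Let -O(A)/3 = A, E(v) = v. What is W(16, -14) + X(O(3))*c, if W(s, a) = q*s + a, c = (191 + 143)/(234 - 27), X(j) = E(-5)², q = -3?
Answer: -4484/207 ≈ -21.662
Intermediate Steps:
O(A) = -3*A
X(j) = 25 (X(j) = (-5)² = 25)
c = 334/207 ≈ 1.6135
W(s, a) = a - 3*s (W(s, a) = -3*s + a = a - 3*s)
W(16, -14) + X(O(3))*c = (-14 - 3*16) + 25*(334/207) = (-14 - 48) + 8350/207 = -62 + 8350/207 = -4484/207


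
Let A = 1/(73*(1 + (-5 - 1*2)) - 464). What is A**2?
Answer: 1/813604 ≈ 1.2291e-6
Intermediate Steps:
A = -1/902 (A = 1/(73*(1 + (-5 - 2)) - 464) = 1/(73*(1 - 7) - 464) = 1/(73*(-6) - 464) = 1/(-438 - 464) = 1/(-902) = -1/902 ≈ -0.0011086)
A**2 = (-1/902)**2 = 1/813604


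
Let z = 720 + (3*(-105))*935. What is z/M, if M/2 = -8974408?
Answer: 293805/17948816 ≈ 0.016369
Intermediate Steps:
M = -17948816 (M = 2*(-8974408) = -17948816)
z = -293805 (z = 720 - 315*935 = 720 - 294525 = -293805)
z/M = -293805/(-17948816) = -293805*(-1/17948816) = 293805/17948816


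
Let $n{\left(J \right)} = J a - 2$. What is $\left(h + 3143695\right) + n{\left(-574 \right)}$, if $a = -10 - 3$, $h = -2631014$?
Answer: $520141$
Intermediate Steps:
$a = -13$
$n{\left(J \right)} = -2 - 13 J$ ($n{\left(J \right)} = J \left(-13\right) - 2 = - 13 J - 2 = -2 - 13 J$)
$\left(h + 3143695\right) + n{\left(-574 \right)} = \left(-2631014 + 3143695\right) - -7460 = 512681 + \left(-2 + 7462\right) = 512681 + 7460 = 520141$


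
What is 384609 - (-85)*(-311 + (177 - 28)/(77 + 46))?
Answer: 44068067/123 ≈ 3.5828e+5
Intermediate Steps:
384609 - (-85)*(-311 + (177 - 28)/(77 + 46)) = 384609 - (-85)*(-311 + 149/123) = 384609 - (-85)*(-38104)/123 = 384609 - 1*3238840/123 = 384609 - 3238840/123 = 44068067/123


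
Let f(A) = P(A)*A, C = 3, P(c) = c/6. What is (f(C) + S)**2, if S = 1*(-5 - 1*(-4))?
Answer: 1/4 ≈ 0.25000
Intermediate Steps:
P(c) = c/6 (P(c) = c*(1/6) = c/6)
f(A) = A**2/6 (f(A) = (A/6)*A = A**2/6)
S = -1 (S = 1*(-5 + 4) = 1*(-1) = -1)
(f(C) + S)**2 = ((1/6)*3**2 - 1)**2 = ((1/6)*9 - 1)**2 = (3/2 - 1)**2 = (1/2)**2 = 1/4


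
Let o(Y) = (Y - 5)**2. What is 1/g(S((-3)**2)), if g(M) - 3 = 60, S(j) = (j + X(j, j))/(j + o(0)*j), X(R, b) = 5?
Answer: 1/63 ≈ 0.015873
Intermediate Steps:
o(Y) = (-5 + Y)**2
S(j) = (5 + j)/(26*j) (S(j) = (j + 5)/(j + (-5 + 0)**2*j) = (5 + j)/(j + (-5)**2*j) = (5 + j)/(j + 25*j) = (5 + j)/((26*j)) = (5 + j)*(1/(26*j)) = (5 + j)/(26*j))
g(M) = 63 (g(M) = 3 + 60 = 63)
1/g(S((-3)**2)) = 1/63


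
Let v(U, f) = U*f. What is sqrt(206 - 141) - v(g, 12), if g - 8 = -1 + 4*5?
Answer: -324 + sqrt(65) ≈ -315.94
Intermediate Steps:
g = 27 (g = 8 + (-1 + 4*5) = 8 + (-1 + 20) = 8 + 19 = 27)
sqrt(206 - 141) - v(g, 12) = sqrt(206 - 141) - 27*12 = sqrt(65) - 1*324 = sqrt(65) - 324 = -324 + sqrt(65)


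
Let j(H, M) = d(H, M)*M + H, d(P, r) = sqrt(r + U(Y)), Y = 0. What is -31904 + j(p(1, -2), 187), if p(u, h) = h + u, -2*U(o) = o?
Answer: -31905 + 187*sqrt(187) ≈ -29348.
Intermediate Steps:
U(o) = -o/2
d(P, r) = sqrt(r) (d(P, r) = sqrt(r - 1/2*0) = sqrt(r + 0) = sqrt(r))
j(H, M) = H + M**(3/2) (j(H, M) = sqrt(M)*M + H = M**(3/2) + H = H + M**(3/2))
-31904 + j(p(1, -2), 187) = -31904 + ((-2 + 1) + 187**(3/2)) = -31904 + (-1 + 187*sqrt(187)) = -31905 + 187*sqrt(187)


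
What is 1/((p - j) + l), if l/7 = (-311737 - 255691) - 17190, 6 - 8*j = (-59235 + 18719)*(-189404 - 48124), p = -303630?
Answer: 4/4794258397 ≈ 8.3433e-10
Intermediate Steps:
j = -4811842221/4 (j = ¾ - (-59235 + 18719)*(-189404 - 48124)/8 = ¾ - (-10129)*(-237528)/2 = ¾ - ⅛*9623684448 = ¾ - 1202960556 = -4811842221/4 ≈ -1.2030e+9)
l = -4092326 (l = 7*((-311737 - 255691) - 17190) = 7*(-567428 - 17190) = 7*(-584618) = -4092326)
1/((p - j) + l) = 1/((-303630 - 1*(-4811842221/4)) - 4092326) = 1/((-303630 + 4811842221/4) - 4092326) = 1/(4810627701/4 - 4092326) = 1/(4794258397/4) = 4/4794258397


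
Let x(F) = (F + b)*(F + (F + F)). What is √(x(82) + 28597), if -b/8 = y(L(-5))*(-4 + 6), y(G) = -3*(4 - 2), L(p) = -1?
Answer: √72385 ≈ 269.04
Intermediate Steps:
y(G) = -6 (y(G) = -3*2 = -6)
b = 96 (b = -(-48)*(-4 + 6) = -(-48)*2 = -8*(-12) = 96)
x(F) = 3*F*(96 + F) (x(F) = (F + 96)*(F + (F + F)) = (96 + F)*(F + 2*F) = (96 + F)*(3*F) = 3*F*(96 + F))
√(x(82) + 28597) = √(3*82*(96 + 82) + 28597) = √(3*82*178 + 28597) = √(43788 + 28597) = √72385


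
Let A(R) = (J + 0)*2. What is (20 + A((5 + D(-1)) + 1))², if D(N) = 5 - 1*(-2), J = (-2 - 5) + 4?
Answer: 196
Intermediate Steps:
J = -3 (J = -7 + 4 = -3)
D(N) = 7 (D(N) = 5 + 2 = 7)
A(R) = -6 (A(R) = (-3 + 0)*2 = -3*2 = -6)
(20 + A((5 + D(-1)) + 1))² = (20 - 6)² = 14² = 196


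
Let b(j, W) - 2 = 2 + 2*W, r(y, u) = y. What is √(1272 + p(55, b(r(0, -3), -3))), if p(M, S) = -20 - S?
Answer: √1254 ≈ 35.412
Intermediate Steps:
b(j, W) = 4 + 2*W (b(j, W) = 2 + (2 + 2*W) = 4 + 2*W)
√(1272 + p(55, b(r(0, -3), -3))) = √(1272 + (-20 - (4 + 2*(-3)))) = √(1272 + (-20 - (4 - 6))) = √(1272 + (-20 - 1*(-2))) = √(1272 + (-20 + 2)) = √(1272 - 18) = √1254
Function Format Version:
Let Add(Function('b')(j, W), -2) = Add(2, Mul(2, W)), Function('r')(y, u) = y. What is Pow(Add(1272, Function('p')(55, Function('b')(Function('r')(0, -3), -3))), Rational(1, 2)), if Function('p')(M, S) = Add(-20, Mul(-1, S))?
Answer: Pow(1254, Rational(1, 2)) ≈ 35.412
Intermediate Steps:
Function('b')(j, W) = Add(4, Mul(2, W)) (Function('b')(j, W) = Add(2, Add(2, Mul(2, W))) = Add(4, Mul(2, W)))
Pow(Add(1272, Function('p')(55, Function('b')(Function('r')(0, -3), -3))), Rational(1, 2)) = Pow(Add(1272, Add(-20, Mul(-1, Add(4, Mul(2, -3))))), Rational(1, 2)) = Pow(Add(1272, Add(-20, Mul(-1, Add(4, -6)))), Rational(1, 2)) = Pow(Add(1272, Add(-20, Mul(-1, -2))), Rational(1, 2)) = Pow(Add(1272, Add(-20, 2)), Rational(1, 2)) = Pow(Add(1272, -18), Rational(1, 2)) = Pow(1254, Rational(1, 2))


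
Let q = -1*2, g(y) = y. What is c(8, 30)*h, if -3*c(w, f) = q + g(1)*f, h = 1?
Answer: -28/3 ≈ -9.3333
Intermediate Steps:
q = -2
c(w, f) = ⅔ - f/3 (c(w, f) = -(-2 + 1*f)/3 = -(-2 + f)/3 = ⅔ - f/3)
c(8, 30)*h = (⅔ - ⅓*30)*1 = (⅔ - 10)*1 = -28/3*1 = -28/3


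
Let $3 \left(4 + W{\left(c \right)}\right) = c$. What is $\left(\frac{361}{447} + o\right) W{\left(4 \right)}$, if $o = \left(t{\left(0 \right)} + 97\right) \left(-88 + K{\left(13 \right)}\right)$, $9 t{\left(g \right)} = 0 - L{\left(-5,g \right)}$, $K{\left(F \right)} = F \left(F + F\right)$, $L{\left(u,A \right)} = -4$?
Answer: $- \frac{261354664}{4023} \approx -64965.0$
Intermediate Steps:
$W{\left(c \right)} = -4 + \frac{c}{3}$
$K{\left(F \right)} = 2 F^{2}$ ($K{\left(F \right)} = F 2 F = 2 F^{2}$)
$t{\left(g \right)} = \frac{4}{9}$ ($t{\left(g \right)} = \frac{0 - -4}{9} = \frac{0 + 4}{9} = \frac{1}{9} \cdot 4 = \frac{4}{9}$)
$o = \frac{219250}{9}$ ($o = \left(\frac{4}{9} + 97\right) \left(-88 + 2 \cdot 13^{2}\right) = \frac{877 \left(-88 + 2 \cdot 169\right)}{9} = \frac{877 \left(-88 + 338\right)}{9} = \frac{877}{9} \cdot 250 = \frac{219250}{9} \approx 24361.0$)
$\left(\frac{361}{447} + o\right) W{\left(4 \right)} = \left(\frac{361}{447} + \frac{219250}{9}\right) \left(-4 + \frac{1}{3} \cdot 4\right) = \left(361 \cdot \frac{1}{447} + \frac{219250}{9}\right) \left(-4 + \frac{4}{3}\right) = \left(\frac{361}{447} + \frac{219250}{9}\right) \left(- \frac{8}{3}\right) = \frac{32669333}{1341} \left(- \frac{8}{3}\right) = - \frac{261354664}{4023}$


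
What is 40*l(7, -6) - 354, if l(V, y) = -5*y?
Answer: 846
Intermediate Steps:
40*l(7, -6) - 354 = 40*(-5*(-6)) - 354 = 40*30 - 354 = 1200 - 354 = 846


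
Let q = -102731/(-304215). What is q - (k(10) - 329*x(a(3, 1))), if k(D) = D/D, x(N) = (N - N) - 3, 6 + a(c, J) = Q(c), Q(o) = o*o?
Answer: -17674217/17895 ≈ -987.66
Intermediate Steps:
Q(o) = o**2
a(c, J) = -6 + c**2
x(N) = -3 (x(N) = 0 - 3 = -3)
k(D) = 1
q = 6043/17895 (q = -102731*(-1/304215) = 6043/17895 ≈ 0.33769)
q - (k(10) - 329*x(a(3, 1))) = 6043/17895 - (1 - 329*(-3)) = 6043/17895 - (1 + 987) = 6043/17895 - 1*988 = 6043/17895 - 988 = -17674217/17895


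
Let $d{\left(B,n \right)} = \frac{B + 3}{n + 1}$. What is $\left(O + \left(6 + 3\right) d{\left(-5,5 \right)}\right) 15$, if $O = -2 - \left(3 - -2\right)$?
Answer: $-150$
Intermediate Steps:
$d{\left(B,n \right)} = \frac{3 + B}{1 + n}$
$O = -7$ ($O = -2 - \left(3 + 2\right) = -2 - 5 = -7$)
$\left(O + \left(6 + 3\right) d{\left(-5,5 \right)}\right) 15 = \left(-7 + \left(6 + 3\right) \frac{3 - 5}{1 + 5}\right) 15 = \left(-7 + 9 \cdot \frac{1}{6} \left(-2\right)\right) 15 = \left(-7 + 9 \left(- \frac{1}{3}\right)\right) 15 = \left(-7 - 3\right) 15 = \left(-10\right) 15 = -150$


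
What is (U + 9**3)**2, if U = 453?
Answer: 1397124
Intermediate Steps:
(U + 9**3)**2 = (453 + 9**3)**2 = (453 + 729)**2 = 1182**2 = 1397124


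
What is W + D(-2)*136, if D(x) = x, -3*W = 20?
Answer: -836/3 ≈ -278.67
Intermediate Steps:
W = -20/3 (W = -1/3*20 = -20/3 ≈ -6.6667)
W + D(-2)*136 = -20/3 - 2*136 = -20/3 - 272 = -836/3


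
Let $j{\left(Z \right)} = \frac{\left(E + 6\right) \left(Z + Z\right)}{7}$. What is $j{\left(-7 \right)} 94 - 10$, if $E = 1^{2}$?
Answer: $-1326$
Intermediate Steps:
$E = 1$
$j{\left(Z \right)} = 2 Z$ ($j{\left(Z \right)} = \frac{\left(1 + 6\right) \left(Z + Z\right)}{7} = 7 \cdot 2 Z \frac{1}{7} = 14 Z \frac{1}{7} = 2 Z$)
$j{\left(-7 \right)} 94 - 10 = 2 \left(-7\right) 94 - 10 = \left(-14\right) 94 - 10 = -1316 - 10 = -1326$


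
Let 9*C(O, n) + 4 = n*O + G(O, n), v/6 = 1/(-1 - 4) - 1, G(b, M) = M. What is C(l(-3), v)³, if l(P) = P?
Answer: 140608/91125 ≈ 1.5430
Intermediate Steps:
v = -36/5 (v = 6*(1/(-1 - 4) - 1) = 6*(1/(-5) - 1) = 6*(-⅕ - 1) = 6*(-6/5) = -36/5 ≈ -7.2000)
C(O, n) = -4/9 + n/9 + O*n/9 (C(O, n) = -4/9 + (n*O + n)/9 = -4/9 + (O*n + n)/9 = -4/9 + (n + O*n)/9 = -4/9 + (n/9 + O*n/9) = -4/9 + n/9 + O*n/9)
C(l(-3), v)³ = (-4/9 + (⅑)*(-36/5) + (⅑)*(-3)*(-36/5))³ = (-4/9 - ⅘ + 12/5)³ = (52/45)³ = 140608/91125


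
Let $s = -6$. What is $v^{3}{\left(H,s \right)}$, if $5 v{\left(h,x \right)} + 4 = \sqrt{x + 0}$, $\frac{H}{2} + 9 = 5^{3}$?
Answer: $\frac{8}{125} + \frac{42 i \sqrt{6}}{125} \approx 0.064 + 0.82303 i$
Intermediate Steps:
$H = 232$ ($H = -18 + 2 \cdot 5^{3} = -18 + 2 \cdot 125 = -18 + 250 = 232$)
$v{\left(h,x \right)} = - \frac{4}{5} + \frac{\sqrt{x}}{5}$ ($v{\left(h,x \right)} = - \frac{4}{5} + \frac{\sqrt{x + 0}}{5} = - \frac{4}{5} + \frac{\sqrt{x}}{5}$)
$v^{3}{\left(H,s \right)} = \left(- \frac{4}{5} + \frac{\sqrt{-6}}{5}\right)^{3} = \left(- \frac{4}{5} + \frac{i \sqrt{6}}{5}\right)^{3}$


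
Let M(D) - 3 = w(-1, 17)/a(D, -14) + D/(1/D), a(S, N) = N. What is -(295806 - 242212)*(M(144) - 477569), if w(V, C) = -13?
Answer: 171383080779/7 ≈ 2.4483e+10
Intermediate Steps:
M(D) = 55/14 + D**2 (M(D) = 3 + (-13/(-14) + D/(1/D)) = 3 + (-13*(-1/14) + D*D) = 3 + (13/14 + D**2) = 55/14 + D**2)
-(295806 - 242212)*(M(144) - 477569) = -(295806 - 242212)*((55/14 + 144**2) - 477569) = -53594*((55/14 + 20736) - 477569) = -53594*(290359/14 - 477569) = -53594*(-6395607)/14 = -1*(-171383080779/7) = 171383080779/7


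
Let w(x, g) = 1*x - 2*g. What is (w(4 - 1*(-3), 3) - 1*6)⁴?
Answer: 625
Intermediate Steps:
w(x, g) = x - 2*g
(w(4 - 1*(-3), 3) - 1*6)⁴ = (((4 - 1*(-3)) - 2*3) - 1*6)⁴ = (((4 + 3) - 6) - 6)⁴ = ((7 - 6) - 6)⁴ = (1 - 6)⁴ = (-5)⁴ = 625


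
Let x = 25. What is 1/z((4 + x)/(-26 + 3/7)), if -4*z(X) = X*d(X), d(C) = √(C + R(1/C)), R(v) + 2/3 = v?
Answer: -179*I*√7969358166/7420259 ≈ -2.1535*I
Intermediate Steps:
R(v) = -⅔ + v
d(C) = √(-⅔ + C + 1/C) (d(C) = √(C + (-⅔ + 1/C)) = √(-⅔ + C + 1/C))
z(X) = -X*√(-6 + 9*X + 9/X)/12 (z(X) = -X*√(-6 + 9*X + 9/X)/3/4 = -X*√(-6 + 9*X + 9/X)/12)
1/z((4 + x)/(-26 + 3/7)) = 1/(-(4 + 25)/(-26 + 3/7)*√(-6 + 9*((4 + 25)/(-26 + 3/7)) + 9/(((4 + 25)/(-26 + 3/7))))/12) = 1/(-29/(-26 + 3*(⅐))*√(-6 + 9*(29/(-26 + 3*(⅐))) + 9/((29/(-26 + 3*(⅐)))))/12) = 1/(-29/(-26 + 3/7)*√(-6 + 9*(29/(-26 + 3/7)) + 9/((29/(-26 + 3/7))))/12) = 1/(-29/(-179/7)*√(-6 + 9*(29/(-179/7)) + 9/((29/(-179/7))))/12) = 1/(-29*(-7/179)*√(-6 + 9*(29*(-7/179)) + 9/((29*(-7/179))))/12) = 1/(-1/12*(-203/179)*√(-6 + 9*(-203/179) + 9/(-203/179))) = 1/(-1/12*(-203/179)*√(-6 - 1827/179 + 9*(-179/203))) = 1/(-1/12*(-203/179)*√(-6 - 1827/179 - 1611/203)) = 1/(-1/12*(-203/179)*√(-877272/36337)) = 1/(-1/12*(-203/179)*2*I*√7969358166/36337) = 1/(I*√7969358166/192246) = -179*I*√7969358166/7420259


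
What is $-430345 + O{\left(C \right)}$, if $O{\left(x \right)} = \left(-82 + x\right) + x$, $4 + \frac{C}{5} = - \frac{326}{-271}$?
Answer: $- \frac{116653297}{271} \approx -4.3046 \cdot 10^{5}$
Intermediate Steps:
$C = - \frac{3790}{271}$ ($C = -20 + 5 \left(- \frac{326}{-271}\right) = -20 + 5 \left(\left(-326\right) \left(- \frac{1}{271}\right)\right) = -20 + 5 \cdot \frac{326}{271} = -20 + \frac{1630}{271} = - \frac{3790}{271} \approx -13.985$)
$O{\left(x \right)} = -82 + 2 x$
$-430345 + O{\left(C \right)} = -430345 + \left(-82 + 2 \left(- \frac{3790}{271}\right)\right) = -430345 - \frac{29802}{271} = - \frac{116653297}{271}$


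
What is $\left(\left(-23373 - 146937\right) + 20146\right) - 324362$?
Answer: $-474526$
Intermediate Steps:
$\left(\left(-23373 - 146937\right) + 20146\right) - 324362 = \left(-170310 + 20146\right) - 324362 = -150164 - 324362 = -474526$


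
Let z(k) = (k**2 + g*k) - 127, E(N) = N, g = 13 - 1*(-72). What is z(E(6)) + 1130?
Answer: 1549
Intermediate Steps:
g = 85 (g = 13 + 72 = 85)
z(k) = -127 + k**2 + 85*k (z(k) = (k**2 + 85*k) - 127 = -127 + k**2 + 85*k)
z(E(6)) + 1130 = (-127 + 6**2 + 85*6) + 1130 = (-127 + 36 + 510) + 1130 = 419 + 1130 = 1549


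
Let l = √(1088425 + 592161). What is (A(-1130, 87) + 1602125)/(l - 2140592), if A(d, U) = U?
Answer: -1714841094752/2291066214939 - 801106*√1680586/2291066214939 ≈ -0.74894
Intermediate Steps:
l = √1680586 ≈ 1296.4
(A(-1130, 87) + 1602125)/(l - 2140592) = (87 + 1602125)/(√1680586 - 2140592) = 1602212/(-2140592 + √1680586)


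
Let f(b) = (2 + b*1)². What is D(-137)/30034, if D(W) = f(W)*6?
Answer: 54675/15017 ≈ 3.6409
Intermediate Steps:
f(b) = (2 + b)²
D(W) = 6*(2 + W)² (D(W) = (2 + W)²*6 = 6*(2 + W)²)
D(-137)/30034 = (6*(2 - 137)²)/30034 = (6*(-135)²)*(1/30034) = (6*18225)*(1/30034) = 109350*(1/30034) = 54675/15017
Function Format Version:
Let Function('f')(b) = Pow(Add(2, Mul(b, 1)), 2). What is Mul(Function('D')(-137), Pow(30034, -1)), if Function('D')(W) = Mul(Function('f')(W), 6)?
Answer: Rational(54675, 15017) ≈ 3.6409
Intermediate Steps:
Function('f')(b) = Pow(Add(2, b), 2)
Function('D')(W) = Mul(6, Pow(Add(2, W), 2)) (Function('D')(W) = Mul(Pow(Add(2, W), 2), 6) = Mul(6, Pow(Add(2, W), 2)))
Mul(Function('D')(-137), Pow(30034, -1)) = Mul(Mul(6, Pow(Add(2, -137), 2)), Pow(30034, -1)) = Mul(Mul(6, Pow(-135, 2)), Rational(1, 30034)) = Mul(Mul(6, 18225), Rational(1, 30034)) = Mul(109350, Rational(1, 30034)) = Rational(54675, 15017)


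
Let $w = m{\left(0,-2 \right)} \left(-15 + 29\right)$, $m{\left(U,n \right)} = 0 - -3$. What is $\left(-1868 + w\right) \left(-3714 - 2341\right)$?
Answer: $11056430$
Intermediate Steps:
$m{\left(U,n \right)} = 3$ ($m{\left(U,n \right)} = 0 + 3 = 3$)
$w = 42$ ($w = 3 \left(-15 + 29\right) = 3 \cdot 14 = 42$)
$\left(-1868 + w\right) \left(-3714 - 2341\right) = \left(-1868 + 42\right) \left(-3714 - 2341\right) = \left(-1826\right) \left(-6055\right) = 11056430$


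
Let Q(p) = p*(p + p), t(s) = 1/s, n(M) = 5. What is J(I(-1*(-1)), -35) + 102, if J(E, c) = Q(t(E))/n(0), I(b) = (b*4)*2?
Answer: 16321/160 ≈ 102.01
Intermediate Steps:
I(b) = 8*b (I(b) = (4*b)*2 = 8*b)
Q(p) = 2*p**2 (Q(p) = p*(2*p) = 2*p**2)
J(E, c) = 2/(5*E**2) (J(E, c) = (2*(1/E)**2)/5 = (2/E**2)*(1/5) = 2/(5*E**2))
J(I(-1*(-1)), -35) + 102 = 2/(5*(8*(-1*(-1)))**2) + 102 = 2/(5*(8*1)**2) + 102 = (2/5)/8**2 + 102 = (2/5)*(1/64) + 102 = 1/160 + 102 = 16321/160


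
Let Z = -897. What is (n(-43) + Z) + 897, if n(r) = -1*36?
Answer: -36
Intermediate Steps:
n(r) = -36
(n(-43) + Z) + 897 = (-36 - 897) + 897 = -933 + 897 = -36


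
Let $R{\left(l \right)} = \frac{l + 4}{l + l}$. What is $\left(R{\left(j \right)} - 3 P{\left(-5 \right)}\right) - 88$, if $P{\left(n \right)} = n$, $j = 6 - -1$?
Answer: $- \frac{1011}{14} \approx -72.214$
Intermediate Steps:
$j = 7$ ($j = 6 + 1 = 7$)
$R{\left(l \right)} = \frac{4 + l}{2 l}$
$\left(R{\left(j \right)} - 3 P{\left(-5 \right)}\right) - 88 = \left(\frac{4 + 7}{2 \cdot 7} - -15\right) - 88 = \left(\frac{1}{2} \cdot \frac{1}{7} \cdot 11 + 15\right) - 88 = \left(\frac{11}{14} + 15\right) - 88 = \frac{221}{14} - 88 = - \frac{1011}{14}$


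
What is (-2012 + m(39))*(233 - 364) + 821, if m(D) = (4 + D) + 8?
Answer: 257712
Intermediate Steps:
m(D) = 12 + D
(-2012 + m(39))*(233 - 364) + 821 = (-2012 + (12 + 39))*(233 - 364) + 821 = (-2012 + 51)*(-131) + 821 = -1961*(-131) + 821 = 256891 + 821 = 257712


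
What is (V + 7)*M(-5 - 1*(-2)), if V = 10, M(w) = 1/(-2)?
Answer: -17/2 ≈ -8.5000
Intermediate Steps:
M(w) = -1/2
(V + 7)*M(-5 - 1*(-2)) = (10 + 7)*(-1/2) = 17*(-1/2) = -17/2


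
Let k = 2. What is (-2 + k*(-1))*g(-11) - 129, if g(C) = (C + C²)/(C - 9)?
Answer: -107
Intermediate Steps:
g(C) = (C + C²)/(-9 + C)
(-2 + k*(-1))*g(-11) - 129 = (-2 + 2*(-1))*(-11*(1 - 11)/(-9 - 11)) - 129 = (-2 - 2)*(-11*(-10)/(-20)) - 129 = -(-44)*(-1)*(-10)/20 - 129 = -4*(-11/2) - 129 = 22 - 129 = -107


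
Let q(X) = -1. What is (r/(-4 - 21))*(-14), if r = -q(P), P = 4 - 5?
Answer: 14/25 ≈ 0.56000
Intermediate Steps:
P = -1
r = 1 (r = -1*(-1) = 1)
(r/(-4 - 21))*(-14) = (1/(-4 - 21))*(-14) = (1/(-25))*(-14) = (1*(-1/25))*(-14) = -1/25*(-14) = 14/25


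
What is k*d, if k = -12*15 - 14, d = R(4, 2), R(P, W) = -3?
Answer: 582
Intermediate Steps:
d = -3
k = -194 (k = -180 - 14 = -194)
k*d = -194*(-3) = 582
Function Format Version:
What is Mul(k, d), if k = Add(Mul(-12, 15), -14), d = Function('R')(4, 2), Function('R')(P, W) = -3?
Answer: 582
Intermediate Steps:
d = -3
k = -194 (k = Add(-180, -14) = -194)
Mul(k, d) = Mul(-194, -3) = 582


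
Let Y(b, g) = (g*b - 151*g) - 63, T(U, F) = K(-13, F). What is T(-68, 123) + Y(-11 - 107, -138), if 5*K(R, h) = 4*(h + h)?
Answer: 186279/5 ≈ 37256.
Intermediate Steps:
K(R, h) = 8*h/5 (K(R, h) = (4*(h + h))/5 = (4*(2*h))/5 = (8*h)/5 = 8*h/5)
T(U, F) = 8*F/5
Y(b, g) = -63 - 151*g + b*g (Y(b, g) = (b*g - 151*g) - 63 = (-151*g + b*g) - 63 = -63 - 151*g + b*g)
T(-68, 123) + Y(-11 - 107, -138) = (8/5)*123 + (-63 - 151*(-138) + (-11 - 107)*(-138)) = 984/5 + (-63 + 20838 - 118*(-138)) = 984/5 + (-63 + 20838 + 16284) = 984/5 + 37059 = 186279/5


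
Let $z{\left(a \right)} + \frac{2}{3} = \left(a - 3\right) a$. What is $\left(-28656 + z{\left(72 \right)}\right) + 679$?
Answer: $- \frac{69029}{3} \approx -23010.0$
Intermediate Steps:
$z{\left(a \right)} = - \frac{2}{3} + a \left(-3 + a\right)$ ($z{\left(a \right)} = - \frac{2}{3} + \left(a - 3\right) a = - \frac{2}{3} + \left(-3 + a\right) a = - \frac{2}{3} + a \left(-3 + a\right)$)
$\left(-28656 + z{\left(72 \right)}\right) + 679 = \left(-28656 - \left(\frac{650}{3} - 5184\right)\right) + 679 = \left(-28656 - - \frac{14902}{3}\right) + 679 = \left(-28656 + \frac{14902}{3}\right) + 679 = - \frac{71066}{3} + 679 = - \frac{69029}{3}$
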